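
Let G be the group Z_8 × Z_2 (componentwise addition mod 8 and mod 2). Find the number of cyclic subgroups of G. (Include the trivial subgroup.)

8

Group the elements of G by the cyclic subgroup they generate; each cyclic subgroup of order d accounts for φ(d) elements.
Cyclic subgroups by order — order 1: 1; order 2: 3; order 4: 2; order 8: 2.
Total: 8.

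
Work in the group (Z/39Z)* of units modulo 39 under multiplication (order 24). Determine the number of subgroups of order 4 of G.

|G| = 24 and 4 | 24, so subgroups of order 4 are possible by Lagrange.
The subgroups of order 4 are: {1, 14, 25, 38}; {1, 25, 31, 34}; {1, 5, 8, 25}.
So G has 3 subgroups of order 4.

3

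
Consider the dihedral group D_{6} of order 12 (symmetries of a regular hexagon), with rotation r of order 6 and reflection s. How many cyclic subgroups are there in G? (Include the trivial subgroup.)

A cyclic subgroup of order d is generated by each of its φ(d) elements of order d, so the cyclic subgroups of order d number (#elements of order d)/φ(d).
Cyclic subgroups by order — order 1: 1; order 2: 7; order 3: 1; order 6: 1.
Total: 10.

10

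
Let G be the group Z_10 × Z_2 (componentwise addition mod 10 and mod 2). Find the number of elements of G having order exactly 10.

An element (a,b) has order lcm(ord(a), ord(b)); count pairs with lcm equal to 10.
Enumerating gives 12 such elements.

12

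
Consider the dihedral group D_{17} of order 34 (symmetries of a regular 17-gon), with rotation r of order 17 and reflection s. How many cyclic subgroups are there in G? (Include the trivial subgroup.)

19

Group the elements of G by the cyclic subgroup they generate; each cyclic subgroup of order d accounts for φ(d) elements.
Cyclic subgroups by order — order 1: 1; order 2: 17; order 17: 1.
Total: 19.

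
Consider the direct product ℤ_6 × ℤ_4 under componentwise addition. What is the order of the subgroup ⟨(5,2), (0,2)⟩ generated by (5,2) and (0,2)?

12

|⟨(5,2)⟩| = 6 and |⟨(0,2)⟩| = 2, so |H| is a multiple of lcm(6, 2) = 6 and divides |G| = 24.
Closing under the operation: H = {(0,0), (0,2), (1,0), (1,2), (2,0), (2,2), (3,0), (3,2), (4,0), (4,2), (5,0), (5,2)}, so |H| = 12.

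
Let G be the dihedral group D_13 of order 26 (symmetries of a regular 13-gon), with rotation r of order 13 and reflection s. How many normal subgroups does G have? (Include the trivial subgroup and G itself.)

G has 16 subgroups. Checking conjugation-invariance by order — order 1: 1/1 normal; order 2: 0/13 normal; order 13: 1/1 normal; order 26: 1/1 normal.
Total normal subgroups: 3.

3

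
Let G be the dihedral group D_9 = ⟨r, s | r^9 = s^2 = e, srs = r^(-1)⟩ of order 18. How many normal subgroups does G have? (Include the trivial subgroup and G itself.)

G has 16 subgroups. Checking conjugation-invariance by order — order 1: 1/1 normal; order 2: 0/9 normal; order 3: 1/1 normal; order 6: 0/3 normal; order 9: 1/1 normal; order 18: 1/1 normal.
Total normal subgroups: 4.

4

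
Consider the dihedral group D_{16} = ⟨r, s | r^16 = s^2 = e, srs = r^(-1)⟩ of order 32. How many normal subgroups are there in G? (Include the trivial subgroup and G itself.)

G has 36 subgroups. Checking conjugation-invariance by order — order 1: 1/1 normal; order 2: 1/17 normal; order 4: 1/9 normal; order 8: 1/5 normal; order 16: 3/3 normal; order 32: 1/1 normal.
Total normal subgroups: 8.

8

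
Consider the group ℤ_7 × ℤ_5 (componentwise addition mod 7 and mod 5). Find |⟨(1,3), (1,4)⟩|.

35

|⟨(1,3)⟩| = 35 and |⟨(1,4)⟩| = 35, so |H| is a multiple of lcm(35, 35) = 35 and divides |G| = 35.
Closing {(1,3), (1,4)} under the group operation gives all of G, so |H| = 35.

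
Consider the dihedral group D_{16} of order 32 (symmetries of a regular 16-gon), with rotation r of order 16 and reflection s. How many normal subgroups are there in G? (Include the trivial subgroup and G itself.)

G has 36 subgroups. Checking conjugation-invariance by order — order 1: 1/1 normal; order 2: 1/17 normal; order 4: 1/9 normal; order 8: 1/5 normal; order 16: 3/3 normal; order 32: 1/1 normal.
Total normal subgroups: 8.

8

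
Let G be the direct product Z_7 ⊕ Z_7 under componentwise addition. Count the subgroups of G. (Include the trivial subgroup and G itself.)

10

|G| = 49, so by Lagrange every subgroup order divides 49. Divisors: 1, 7, 49.
Subgroups by order — order 1: 1; order 7: 8; order 49: 1.
Total: 1 + 8 + 1 = 10.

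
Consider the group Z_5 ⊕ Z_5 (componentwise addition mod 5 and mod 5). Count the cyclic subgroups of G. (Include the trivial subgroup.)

7

Each element a generates a cyclic subgroup ⟨a⟩; distinct elements may generate the same one (a cyclic group of order d has φ(d) generators).
Cyclic subgroups by order — order 1: 1; order 5: 6.
Total: 7.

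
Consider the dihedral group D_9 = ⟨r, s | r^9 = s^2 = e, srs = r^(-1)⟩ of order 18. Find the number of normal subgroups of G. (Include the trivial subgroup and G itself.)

4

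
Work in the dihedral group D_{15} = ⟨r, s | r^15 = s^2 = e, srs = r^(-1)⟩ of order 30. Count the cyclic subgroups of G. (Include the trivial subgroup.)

Group the elements of G by the cyclic subgroup they generate; each cyclic subgroup of order d accounts for φ(d) elements.
Cyclic subgroups by order — order 1: 1; order 2: 15; order 3: 1; order 5: 1; order 15: 1.
Total: 19.

19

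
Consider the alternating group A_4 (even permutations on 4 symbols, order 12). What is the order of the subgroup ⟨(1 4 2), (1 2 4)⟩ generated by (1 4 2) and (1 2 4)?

3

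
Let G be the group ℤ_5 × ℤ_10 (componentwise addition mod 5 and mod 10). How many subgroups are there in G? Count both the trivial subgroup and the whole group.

16

|G| = 50, so by Lagrange every subgroup order divides 50. Divisors: 1, 2, 5, 10, 25, 50.
Subgroups by order — order 1: 1; order 2: 1; order 5: 6; order 10: 6; order 25: 1; order 50: 1.
Total: 1 + 1 + 6 + 6 + 1 + 1 = 16.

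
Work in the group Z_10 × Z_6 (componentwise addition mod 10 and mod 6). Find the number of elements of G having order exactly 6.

An element (a,b) has order lcm(ord(a), ord(b)); count pairs with lcm equal to 6.
Enumerating gives 6 such elements.

6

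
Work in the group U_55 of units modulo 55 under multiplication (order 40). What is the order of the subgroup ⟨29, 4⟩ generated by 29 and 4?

|⟨29⟩| = 10 and |⟨4⟩| = 10, so |H| is a multiple of lcm(10, 10) = 10 and divides |G| = 40.
Closing under the operation: H = {1, 4, 6, 9, 14, 16, 19, 21, 24, 26, 29, 31, 34, 36, 39, 41, 46, 49, 51, 54}, so |H| = 20.

20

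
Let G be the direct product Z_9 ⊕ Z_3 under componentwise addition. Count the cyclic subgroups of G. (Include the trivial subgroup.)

8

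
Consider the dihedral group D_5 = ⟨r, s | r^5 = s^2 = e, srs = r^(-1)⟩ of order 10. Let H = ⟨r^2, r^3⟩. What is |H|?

5

|⟨r^2⟩| = 5 and |⟨r^3⟩| = 5, so |H| is a multiple of lcm(5, 5) = 5 and divides |G| = 10.
Closing under the operation: H = {e, r, r^2, r^3, r^4}, so |H| = 5.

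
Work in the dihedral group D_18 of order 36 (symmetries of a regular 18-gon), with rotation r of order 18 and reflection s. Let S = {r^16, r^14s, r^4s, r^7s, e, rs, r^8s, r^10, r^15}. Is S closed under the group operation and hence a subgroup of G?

r^16 ∈ S but its inverse r^2 ∉ S, so S is not a subgroup.

No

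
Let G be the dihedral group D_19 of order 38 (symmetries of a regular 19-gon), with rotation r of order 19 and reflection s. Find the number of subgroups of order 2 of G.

|G| = 38 and 2 | 38, so subgroups of order 2 are possible by Lagrange.
The subgroups of order 2 are: {e, r^10s}; {e, r^11s}; {e, r^12s}; {e, r^13s}; … (19 in all).
So G has 19 subgroups of order 2.

19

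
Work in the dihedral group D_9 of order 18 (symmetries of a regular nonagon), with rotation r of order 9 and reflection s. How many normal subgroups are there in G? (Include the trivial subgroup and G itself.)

4

G has 16 subgroups. Checking conjugation-invariance by order — order 1: 1/1 normal; order 2: 0/9 normal; order 3: 1/1 normal; order 6: 0/3 normal; order 9: 1/1 normal; order 18: 1/1 normal.
Total normal subgroups: 4.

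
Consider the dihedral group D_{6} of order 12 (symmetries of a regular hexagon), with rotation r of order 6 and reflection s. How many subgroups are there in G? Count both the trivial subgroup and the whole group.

16

|G| = 12, so by Lagrange every subgroup order divides 12. Divisors: 1, 2, 3, 4, 6, 12.
Subgroups by order — order 1: 1; order 2: 7; order 3: 1; order 4: 3; order 6: 3; order 12: 1.
Total: 1 + 7 + 1 + 3 + 3 + 1 = 16.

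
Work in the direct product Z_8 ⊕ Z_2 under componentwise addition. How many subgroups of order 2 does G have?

|G| = 16 and 2 | 16, so subgroups of order 2 are possible by Lagrange.
The subgroups of order 2 are: {(0,0), (0,1)}; {(0,0), (4,0)}; {(0,0), (4,1)}.
So G has 3 subgroups of order 2.

3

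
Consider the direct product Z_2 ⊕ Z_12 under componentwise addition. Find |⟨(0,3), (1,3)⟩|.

|⟨(0,3)⟩| = 4 and |⟨(1,3)⟩| = 4, so |H| is a multiple of lcm(4, 4) = 4 and divides |G| = 24.
Closing under the operation: H = {(0,0), (0,3), (0,6), (0,9), (1,0), (1,3), (1,6), (1,9)}, so |H| = 8.

8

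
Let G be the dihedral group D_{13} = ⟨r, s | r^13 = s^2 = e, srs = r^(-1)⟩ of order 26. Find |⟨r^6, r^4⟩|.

|⟨r^6⟩| = 13 and |⟨r^4⟩| = 13, so |H| is a multiple of lcm(13, 13) = 13 and divides |G| = 26.
Closing under the operation: H = {e, r, r^2, r^3, r^4, r^5, r^6, r^7, r^8, r^9, r^10, r^11, r^12}, so |H| = 13.

13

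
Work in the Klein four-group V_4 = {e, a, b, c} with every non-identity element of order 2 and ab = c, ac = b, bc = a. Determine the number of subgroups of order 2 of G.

3

|G| = 4 and 2 | 4, so subgroups of order 2 are possible by Lagrange.
The subgroups of order 2 are: {e, a}; {e, b}; {e, c}.
So G has 3 subgroups of order 2.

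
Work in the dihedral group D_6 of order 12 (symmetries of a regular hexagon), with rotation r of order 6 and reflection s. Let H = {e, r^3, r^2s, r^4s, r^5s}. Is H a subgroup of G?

No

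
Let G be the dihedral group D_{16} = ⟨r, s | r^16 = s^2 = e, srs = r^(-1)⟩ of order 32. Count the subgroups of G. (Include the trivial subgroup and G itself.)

36

|G| = 32, so by Lagrange every subgroup order divides 32. Divisors: 1, 2, 4, 8, 16, 32.
Subgroups by order — order 1: 1; order 2: 17; order 4: 9; order 8: 5; order 16: 3; order 32: 1.
Total: 1 + 17 + 9 + 5 + 3 + 1 = 36.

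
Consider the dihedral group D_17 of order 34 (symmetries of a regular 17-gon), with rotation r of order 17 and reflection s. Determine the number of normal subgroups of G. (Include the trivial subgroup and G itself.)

G has 20 subgroups. Checking conjugation-invariance by order — order 1: 1/1 normal; order 2: 0/17 normal; order 17: 1/1 normal; order 34: 1/1 normal.
Total normal subgroups: 3.

3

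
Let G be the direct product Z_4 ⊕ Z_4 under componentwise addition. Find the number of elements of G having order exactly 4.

An element (a,b) has order lcm(ord(a), ord(b)); count pairs with lcm equal to 4.
Enumerating gives 12 such elements.

12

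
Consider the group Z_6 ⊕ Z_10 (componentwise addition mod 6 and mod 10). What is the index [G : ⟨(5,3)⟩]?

2

|⟨(5,3)⟩| = 30 and |G| = 60.
By Lagrange, [G : H] = |G|/|H| = 60/30 = 2.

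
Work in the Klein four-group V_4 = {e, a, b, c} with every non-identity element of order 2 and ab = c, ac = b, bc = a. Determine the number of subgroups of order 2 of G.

3

|G| = 4 and 2 | 4, so subgroups of order 2 are possible by Lagrange.
The subgroups of order 2 are: {e, a}; {e, b}; {e, c}.
So G has 3 subgroups of order 2.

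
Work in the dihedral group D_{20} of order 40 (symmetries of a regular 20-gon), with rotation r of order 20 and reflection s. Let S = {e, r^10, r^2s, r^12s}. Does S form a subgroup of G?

Yes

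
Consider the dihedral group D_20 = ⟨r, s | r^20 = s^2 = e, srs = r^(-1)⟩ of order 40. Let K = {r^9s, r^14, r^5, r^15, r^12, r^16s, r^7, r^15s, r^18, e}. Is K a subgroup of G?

No

r^12 ∈ K but its inverse r^8 ∉ K, so K is not a subgroup.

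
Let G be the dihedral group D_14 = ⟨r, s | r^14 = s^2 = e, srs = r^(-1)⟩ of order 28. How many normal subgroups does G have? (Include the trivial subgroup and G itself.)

7

G has 28 subgroups. Checking conjugation-invariance by order — order 1: 1/1 normal; order 2: 1/15 normal; order 4: 0/7 normal; order 7: 1/1 normal; order 14: 3/3 normal; order 28: 1/1 normal.
Total normal subgroups: 7.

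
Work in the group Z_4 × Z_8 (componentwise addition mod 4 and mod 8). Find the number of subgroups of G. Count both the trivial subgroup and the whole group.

|G| = 32, so by Lagrange every subgroup order divides 32. Divisors: 1, 2, 4, 8, 16, 32.
Subgroups by order — order 1: 1; order 2: 3; order 4: 7; order 8: 7; order 16: 3; order 32: 1.
Total: 1 + 3 + 7 + 7 + 3 + 1 = 22.

22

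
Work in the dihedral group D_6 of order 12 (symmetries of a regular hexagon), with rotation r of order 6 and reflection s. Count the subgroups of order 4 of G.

3

|G| = 12 and 4 | 12, so subgroups of order 4 are possible by Lagrange.
The subgroups of order 4 are: {e, r^3, r^2s, r^5s}; {e, r^3, s, r^3s}; {e, r^3, rs, r^4s}.
So G has 3 subgroups of order 4.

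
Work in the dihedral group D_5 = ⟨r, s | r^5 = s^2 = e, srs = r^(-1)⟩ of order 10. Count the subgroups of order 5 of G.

|G| = 10 and 5 | 10, so subgroups of order 5 are possible by Lagrange.
The subgroups of order 5 are: {e, r, r^2, r^3, r^4}.
So G has 1 subgroup of order 5.

1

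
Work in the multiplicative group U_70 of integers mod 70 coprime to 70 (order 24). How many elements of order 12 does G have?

8

The elements of order 12 are: 3, 17, 23, 33, 37, 47, 53, 67.
That's 8.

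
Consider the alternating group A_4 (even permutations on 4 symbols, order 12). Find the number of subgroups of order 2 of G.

|G| = 12 and 2 | 12, so subgroups of order 2 are possible by Lagrange.
The subgroups of order 2 are: {e, (1 2)(3 4)}; {e, (1 3)(2 4)}; {e, (1 4)(2 3)}.
So G has 3 subgroups of order 2.

3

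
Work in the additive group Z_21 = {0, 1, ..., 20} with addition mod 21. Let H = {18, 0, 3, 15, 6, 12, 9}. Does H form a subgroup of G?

|H| = 7 divides |G| = 21, consistent with Lagrange.
H contains the identity, every element's inverse is in H, and H is closed under +: it is a subgroup.
In fact H = ⟨18⟩.

Yes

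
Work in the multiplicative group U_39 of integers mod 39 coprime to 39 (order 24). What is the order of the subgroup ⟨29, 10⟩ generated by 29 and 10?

12

|⟨29⟩| = 6 and |⟨10⟩| = 6, so |H| is a multiple of lcm(6, 6) = 6 and divides |G| = 24.
Closing under the operation: H = {1, 4, 10, 14, 16, 17, 22, 23, 25, 29, 35, 38}, so |H| = 12.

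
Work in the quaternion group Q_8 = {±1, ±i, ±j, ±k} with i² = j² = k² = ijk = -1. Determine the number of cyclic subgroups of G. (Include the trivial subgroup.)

A cyclic subgroup of order d is generated by each of its φ(d) elements of order d, so the cyclic subgroups of order d number (#elements of order d)/φ(d).
Cyclic subgroups by order — order 1: 1; order 2: 1; order 4: 3.
Total: 5.

5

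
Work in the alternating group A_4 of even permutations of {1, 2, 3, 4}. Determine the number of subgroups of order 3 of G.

|G| = 12 and 3 | 12, so subgroups of order 3 are possible by Lagrange.
The subgroups of order 3 are: {e, (1 2 3), (1 3 2)}; {e, (1 2 4), (1 4 2)}; {e, (1 3 4), (1 4 3)}; {e, (2 3 4), (2 4 3)}.
So G has 4 subgroups of order 3.

4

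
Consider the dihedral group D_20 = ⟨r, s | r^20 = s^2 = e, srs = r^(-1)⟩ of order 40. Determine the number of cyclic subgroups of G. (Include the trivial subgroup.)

26

Each element a generates a cyclic subgroup ⟨a⟩; distinct elements may generate the same one (a cyclic group of order d has φ(d) generators).
Cyclic subgroups by order — order 1: 1; order 2: 21; order 4: 1; order 5: 1; order 10: 1; order 20: 1.
Total: 26.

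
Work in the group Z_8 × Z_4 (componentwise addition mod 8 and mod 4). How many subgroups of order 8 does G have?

|G| = 32 and 8 | 32, so subgroups of order 8 are possible by Lagrange.
The subgroups of order 8 are: {(0,0), (0,1), (0,2), (0,3), (4,0), (4,1), (4,2), (4,3)}; {(0,0), (0,2), (2,0), (2,2), (4,0), (4,2), (6,0), (6,2)}; {(0,0), (0,2), (2,1), (2,3), (4,0), (4,2), (6,1), (6,3)}; {(0,0), (1,0), (2,0), (3,0), (4,0), (5,0), (6,0), (7,0)}; … (7 in all).
So G has 7 subgroups of order 8.

7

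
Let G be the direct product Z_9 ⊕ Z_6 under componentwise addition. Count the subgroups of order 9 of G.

4

|G| = 54 and 9 | 54, so subgroups of order 9 are possible by Lagrange.
The subgroups of order 9 are: {(0,0), (0,2), (0,4), (3,0), (3,2), (3,4), (6,0), (6,2), (6,4)}; {(0,0), (1,0), (2,0), (3,0), (4,0), (5,0), (6,0), (7,0), (8,0)}; {(0,0), (1,2), (2,4), (3,0), (4,2), (5,4), (6,0), (7,2), (8,4)}; {(0,0), (1,4), (2,2), (3,0), (4,4), (5,2), (6,0), (7,4), (8,2)}.
So G has 4 subgroups of order 9.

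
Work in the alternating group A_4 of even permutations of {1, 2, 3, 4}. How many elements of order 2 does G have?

3

The elements of order 2 are: (1 2)(3 4), (1 3)(2 4), (1 4)(2 3).
That's 3.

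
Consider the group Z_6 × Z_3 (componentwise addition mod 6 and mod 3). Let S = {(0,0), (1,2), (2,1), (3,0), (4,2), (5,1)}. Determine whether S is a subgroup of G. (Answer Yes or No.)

|S| = 6 divides |G| = 18, consistent with Lagrange.
S contains the identity, every element's inverse is in S, and S is closed under +: it is a subgroup.
In fact S = ⟨(1,2)⟩.

Yes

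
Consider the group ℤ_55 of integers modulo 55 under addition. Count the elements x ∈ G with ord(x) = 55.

40

In a cyclic group of order 55, the number of elements of order d (for d | 55) is φ(d).
φ(55) = 40.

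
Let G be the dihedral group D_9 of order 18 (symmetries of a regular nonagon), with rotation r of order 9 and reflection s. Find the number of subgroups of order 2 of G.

9

|G| = 18 and 2 | 18, so subgroups of order 2 are possible by Lagrange.
The subgroups of order 2 are: {e, r^2s}; {e, r^3s}; {e, r^4s}; {e, r^5s}; … (9 in all).
So G has 9 subgroups of order 2.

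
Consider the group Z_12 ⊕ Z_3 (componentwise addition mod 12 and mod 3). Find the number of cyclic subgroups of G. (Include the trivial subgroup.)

15

A cyclic subgroup of order d is generated by each of its φ(d) elements of order d, so the cyclic subgroups of order d number (#elements of order d)/φ(d).
Cyclic subgroups by order — order 1: 1; order 2: 1; order 3: 4; order 4: 1; order 6: 4; order 12: 4.
Total: 15.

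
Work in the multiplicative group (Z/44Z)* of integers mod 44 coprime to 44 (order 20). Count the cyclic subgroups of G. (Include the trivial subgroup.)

8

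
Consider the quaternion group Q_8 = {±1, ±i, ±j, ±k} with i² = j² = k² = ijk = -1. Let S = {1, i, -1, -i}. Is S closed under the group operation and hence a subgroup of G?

|S| = 4 divides |G| = 8, consistent with Lagrange.
S contains the identity, every element's inverse is in S, and S is closed under ·: it is a subgroup.
In fact S = ⟨-i⟩.

Yes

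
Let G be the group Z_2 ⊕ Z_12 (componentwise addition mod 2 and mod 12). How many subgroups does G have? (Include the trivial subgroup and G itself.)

16

|G| = 24, so by Lagrange every subgroup order divides 24. Divisors: 1, 2, 3, 4, 6, 8, 12, 24.
Subgroups by order — order 1: 1; order 2: 3; order 3: 1; order 4: 3; order 6: 3; order 8: 1; order 12: 3; order 24: 1.
Total: 1 + 3 + 1 + 3 + 3 + 1 + 3 + 1 = 16.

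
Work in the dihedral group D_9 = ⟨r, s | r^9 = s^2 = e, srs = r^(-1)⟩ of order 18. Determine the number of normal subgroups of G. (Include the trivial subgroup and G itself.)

G has 16 subgroups. Checking conjugation-invariance by order — order 1: 1/1 normal; order 2: 0/9 normal; order 3: 1/1 normal; order 6: 0/3 normal; order 9: 1/1 normal; order 18: 1/1 normal.
Total normal subgroups: 4.

4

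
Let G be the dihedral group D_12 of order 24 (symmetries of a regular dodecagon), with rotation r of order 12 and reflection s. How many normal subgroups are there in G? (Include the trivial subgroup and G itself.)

G has 34 subgroups. Checking conjugation-invariance by order — order 1: 1/1 normal; order 2: 1/13 normal; order 3: 1/1 normal; order 4: 1/7 normal; order 6: 1/5 normal; order 8: 0/3 normal; order 12: 3/3 normal; order 24: 1/1 normal.
Total normal subgroups: 9.

9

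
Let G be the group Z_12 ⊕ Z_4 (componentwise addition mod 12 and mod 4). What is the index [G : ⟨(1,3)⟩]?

4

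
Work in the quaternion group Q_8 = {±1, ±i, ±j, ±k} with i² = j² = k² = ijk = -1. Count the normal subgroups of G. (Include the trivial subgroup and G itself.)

G has 6 subgroups. Checking conjugation-invariance by order — order 1: 1/1 normal; order 2: 1/1 normal; order 4: 3/3 normal; order 8: 1/1 normal.
Total normal subgroups: 6.

6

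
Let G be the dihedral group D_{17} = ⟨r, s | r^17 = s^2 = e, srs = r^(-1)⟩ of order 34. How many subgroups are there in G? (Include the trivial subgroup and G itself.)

20

|G| = 34, so by Lagrange every subgroup order divides 34. Divisors: 1, 2, 17, 34.
Subgroups by order — order 1: 1; order 2: 17; order 17: 1; order 34: 1.
Total: 1 + 17 + 1 + 1 = 20.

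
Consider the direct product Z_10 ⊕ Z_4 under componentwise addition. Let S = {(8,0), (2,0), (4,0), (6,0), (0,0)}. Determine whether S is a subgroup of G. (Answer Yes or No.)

|S| = 5 divides |G| = 40, consistent with Lagrange.
S contains the identity, every element's inverse is in S, and S is closed under +: it is a subgroup.
In fact S = ⟨(4,0)⟩.

Yes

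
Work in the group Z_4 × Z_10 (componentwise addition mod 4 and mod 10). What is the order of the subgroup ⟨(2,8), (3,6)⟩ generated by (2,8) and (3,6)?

20

|⟨(2,8)⟩| = 10 and |⟨(3,6)⟩| = 20, so |H| is a multiple of lcm(10, 20) = 20 and divides |G| = 40.
Closing under the operation: H = {(0,0), (0,2), (0,4), (0,6), (0,8), (1,0), (1,2), (1,4), (1,6), (1,8), (2,0), (2,2), (2,4), (2,6), (2,8), (3,0), (3,2), (3,4), (3,6), (3,8)}, so |H| = 20.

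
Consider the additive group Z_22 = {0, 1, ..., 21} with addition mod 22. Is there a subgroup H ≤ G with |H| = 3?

No

3 does not divide |G| = 22, so by Lagrange no subgroup of order 3 exists.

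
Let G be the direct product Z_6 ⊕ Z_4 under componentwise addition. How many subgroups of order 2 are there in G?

|G| = 24 and 2 | 24, so subgroups of order 2 are possible by Lagrange.
The subgroups of order 2 are: {(0,0), (0,2)}; {(0,0), (3,0)}; {(0,0), (3,2)}.
So G has 3 subgroups of order 2.

3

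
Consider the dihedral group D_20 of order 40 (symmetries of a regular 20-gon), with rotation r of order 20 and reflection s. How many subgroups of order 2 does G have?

|G| = 40 and 2 | 40, so subgroups of order 2 are possible by Lagrange.
The subgroups of order 2 are: {e, r^10}; {e, r^10s}; {e, r^11s}; {e, r^12s}; … (21 in all).
So G has 21 subgroups of order 2.

21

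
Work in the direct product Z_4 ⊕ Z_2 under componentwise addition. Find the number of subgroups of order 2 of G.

|G| = 8 and 2 | 8, so subgroups of order 2 are possible by Lagrange.
The subgroups of order 2 are: {(0,0), (0,1)}; {(0,0), (2,0)}; {(0,0), (2,1)}.
So G has 3 subgroups of order 2.

3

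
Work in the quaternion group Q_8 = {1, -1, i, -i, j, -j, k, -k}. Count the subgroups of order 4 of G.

3

|G| = 8 and 4 | 8, so subgroups of order 4 are possible by Lagrange.
The subgroups of order 4 are: {1, -1, i, -i}; {1, -1, j, -j}; {1, -1, k, -k}.
So G has 3 subgroups of order 4.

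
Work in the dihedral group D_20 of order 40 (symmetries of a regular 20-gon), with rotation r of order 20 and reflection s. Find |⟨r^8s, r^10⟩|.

|⟨r^8s⟩| = 2 and |⟨r^10⟩| = 2, so |H| is a multiple of lcm(2, 2) = 2 and divides |G| = 40.
Closing under the operation: H = {e, r^10, r^8s, r^18s}, so |H| = 4.

4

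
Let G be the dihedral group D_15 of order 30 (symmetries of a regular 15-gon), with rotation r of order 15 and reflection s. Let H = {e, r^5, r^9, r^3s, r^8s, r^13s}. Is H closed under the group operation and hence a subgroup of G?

r^9 ∈ H but its inverse r^6 ∉ H, so H is not a subgroup.

No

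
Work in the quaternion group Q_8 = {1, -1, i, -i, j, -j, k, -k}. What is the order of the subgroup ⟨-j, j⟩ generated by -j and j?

|⟨-j⟩| = 4 and |⟨j⟩| = 4, so |H| is a multiple of lcm(4, 4) = 4 and divides |G| = 8.
Closing under the operation: H = {1, -1, j, -j}, so |H| = 4.

4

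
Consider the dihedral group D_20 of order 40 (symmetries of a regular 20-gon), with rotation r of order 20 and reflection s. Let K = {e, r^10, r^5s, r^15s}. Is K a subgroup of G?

|K| = 4 divides |G| = 40, consistent with Lagrange.
K contains the identity, every element's inverse is in K, and K is closed under ·: it is a subgroup.

Yes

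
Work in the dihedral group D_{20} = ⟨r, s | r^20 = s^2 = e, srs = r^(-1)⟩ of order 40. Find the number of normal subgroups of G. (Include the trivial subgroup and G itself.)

9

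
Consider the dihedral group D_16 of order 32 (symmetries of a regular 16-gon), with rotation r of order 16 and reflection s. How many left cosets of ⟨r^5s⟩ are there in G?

16

|⟨r^5s⟩| = 2 and |G| = 32.
By Lagrange, [G : H] = |G|/|H| = 32/2 = 16.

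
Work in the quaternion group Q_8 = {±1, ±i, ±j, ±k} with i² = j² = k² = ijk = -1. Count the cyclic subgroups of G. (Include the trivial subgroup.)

5

A cyclic subgroup of order d is generated by each of its φ(d) elements of order d, so the cyclic subgroups of order d number (#elements of order d)/φ(d).
Cyclic subgroups by order — order 1: 1; order 2: 1; order 4: 3.
Total: 5.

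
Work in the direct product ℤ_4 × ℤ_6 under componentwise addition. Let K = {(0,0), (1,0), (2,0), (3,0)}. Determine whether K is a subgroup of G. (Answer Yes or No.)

|K| = 4 divides |G| = 24, consistent with Lagrange.
K contains the identity, every element's inverse is in K, and K is closed under +: it is a subgroup.
In fact K = ⟨(1,0)⟩.

Yes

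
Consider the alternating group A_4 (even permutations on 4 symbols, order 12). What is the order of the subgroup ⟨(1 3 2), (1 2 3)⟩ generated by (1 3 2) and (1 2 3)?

|⟨(1 3 2)⟩| = 3 and |⟨(1 2 3)⟩| = 3, so |H| is a multiple of lcm(3, 3) = 3 and divides |G| = 12.
Closing under the operation: H = {e, (1 2 3), (1 3 2)}, so |H| = 3.

3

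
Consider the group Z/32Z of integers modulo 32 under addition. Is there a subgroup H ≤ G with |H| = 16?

16 | 32. A subgroup of order 16 is {0, 2, 4, 6, 8, 10, 12, 14, 16, 18, 20, 22, 24, 26, 28, 30}.

Yes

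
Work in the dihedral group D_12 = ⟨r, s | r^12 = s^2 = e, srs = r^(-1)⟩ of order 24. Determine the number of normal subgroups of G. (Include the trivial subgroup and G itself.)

G has 34 subgroups. Checking conjugation-invariance by order — order 1: 1/1 normal; order 2: 1/13 normal; order 3: 1/1 normal; order 4: 1/7 normal; order 6: 1/5 normal; order 8: 0/3 normal; order 12: 3/3 normal; order 24: 1/1 normal.
Total normal subgroups: 9.

9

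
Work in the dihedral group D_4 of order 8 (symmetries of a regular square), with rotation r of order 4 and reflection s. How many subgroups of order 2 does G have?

5

|G| = 8 and 2 | 8, so subgroups of order 2 are possible by Lagrange.
The subgroups of order 2 are: {e, r^2}; {e, r^2s}; {e, r^3s}; {e, rs}; … (5 in all).
So G has 5 subgroups of order 2.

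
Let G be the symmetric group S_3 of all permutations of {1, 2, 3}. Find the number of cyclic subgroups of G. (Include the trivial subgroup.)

Group the elements of G by the cyclic subgroup they generate; each cyclic subgroup of order d accounts for φ(d) elements.
Cyclic subgroups by order — order 1: 1; order 2: 3; order 3: 1.
Total: 5.

5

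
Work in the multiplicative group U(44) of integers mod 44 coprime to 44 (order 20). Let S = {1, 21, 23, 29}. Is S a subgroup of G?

No

29 ∈ S but its inverse 41 ∉ S, so S is not a subgroup.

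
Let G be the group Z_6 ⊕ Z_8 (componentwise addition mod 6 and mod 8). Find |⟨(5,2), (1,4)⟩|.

24

|⟨(5,2)⟩| = 12 and |⟨(1,4)⟩| = 6, so |H| is a multiple of lcm(12, 6) = 12 and divides |G| = 48.
Closing under the operation: H = {(0,0), (0,2), (0,4), (0,6), (1,0), (1,2), (1,4), (1,6), (2,0), (2,2), (2,4), (2,6), (3,0), (3,2), (3,4), (3,6), (4,0), (4,2), (4,4), (4,6), (5,0), (5,2), (5,4), (5,6)}, so |H| = 24.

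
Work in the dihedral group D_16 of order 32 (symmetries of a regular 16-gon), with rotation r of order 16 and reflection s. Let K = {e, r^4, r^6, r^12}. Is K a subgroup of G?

r^6 ∈ K but its inverse r^10 ∉ K, so K is not a subgroup.

No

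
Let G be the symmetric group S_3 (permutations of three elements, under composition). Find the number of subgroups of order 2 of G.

|G| = 6 and 2 | 6, so subgroups of order 2 are possible by Lagrange.
The subgroups of order 2 are: {e, (1 2)}; {e, (1 3)}; {e, (2 3)}.
So G has 3 subgroups of order 2.

3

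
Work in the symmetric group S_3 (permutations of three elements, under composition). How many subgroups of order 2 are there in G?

|G| = 6 and 2 | 6, so subgroups of order 2 are possible by Lagrange.
The subgroups of order 2 are: {e, (1 2)}; {e, (1 3)}; {e, (2 3)}.
So G has 3 subgroups of order 2.

3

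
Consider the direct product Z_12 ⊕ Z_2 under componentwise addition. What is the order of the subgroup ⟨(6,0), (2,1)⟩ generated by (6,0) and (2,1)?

12

|⟨(6,0)⟩| = 2 and |⟨(2,1)⟩| = 6, so |H| is a multiple of lcm(2, 6) = 6 and divides |G| = 24.
Closing under the operation: H = {(0,0), (0,1), (2,0), (2,1), (4,0), (4,1), (6,0), (6,1), (8,0), (8,1), (10,0), (10,1)}, so |H| = 12.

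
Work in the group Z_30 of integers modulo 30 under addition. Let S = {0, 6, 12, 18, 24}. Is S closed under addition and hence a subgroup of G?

Yes

|S| = 5 divides |G| = 30, consistent with Lagrange.
S contains the identity, every element's inverse is in S, and S is closed under +: it is a subgroup.
In fact S = ⟨18⟩.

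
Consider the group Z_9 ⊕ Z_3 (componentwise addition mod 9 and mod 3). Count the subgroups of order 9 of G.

4

|G| = 27 and 9 | 27, so subgroups of order 9 are possible by Lagrange.
The subgroups of order 9 are: {(0,0), (0,1), (0,2), (3,0), (3,1), (3,2), (6,0), (6,1), (6,2)}; {(0,0), (1,0), (2,0), (3,0), (4,0), (5,0), (6,0), (7,0), (8,0)}; {(0,0), (1,1), (2,2), (3,0), (4,1), (5,2), (6,0), (7,1), (8,2)}; {(0,0), (1,2), (2,1), (3,0), (4,2), (5,1), (6,0), (7,2), (8,1)}.
So G has 4 subgroups of order 9.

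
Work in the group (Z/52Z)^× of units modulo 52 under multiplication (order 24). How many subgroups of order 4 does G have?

3

|G| = 24 and 4 | 24, so subgroups of order 4 are possible by Lagrange.
The subgroups of order 4 are: {1, 5, 21, 25}; {1, 25, 27, 51}; {1, 25, 31, 47}.
So G has 3 subgroups of order 4.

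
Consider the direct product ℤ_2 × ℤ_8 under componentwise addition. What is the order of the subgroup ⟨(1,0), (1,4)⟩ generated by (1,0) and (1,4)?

4

|⟨(1,0)⟩| = 2 and |⟨(1,4)⟩| = 2, so |H| is a multiple of lcm(2, 2) = 2 and divides |G| = 16.
Closing under the operation: H = {(0,0), (0,4), (1,0), (1,4)}, so |H| = 4.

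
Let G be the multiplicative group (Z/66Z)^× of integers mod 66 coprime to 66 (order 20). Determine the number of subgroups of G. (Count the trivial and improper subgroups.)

10

|G| = 20, so by Lagrange every subgroup order divides 20. Divisors: 1, 2, 4, 5, 10, 20.
Subgroups by order — order 1: 1; order 2: 3; order 4: 1; order 5: 1; order 10: 3; order 20: 1.
Total: 1 + 3 + 1 + 1 + 3 + 1 = 10.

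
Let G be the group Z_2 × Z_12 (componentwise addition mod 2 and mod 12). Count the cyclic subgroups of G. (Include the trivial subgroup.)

Group the elements of G by the cyclic subgroup they generate; each cyclic subgroup of order d accounts for φ(d) elements.
Cyclic subgroups by order — order 1: 1; order 2: 3; order 3: 1; order 4: 2; order 6: 3; order 12: 2.
Total: 12.

12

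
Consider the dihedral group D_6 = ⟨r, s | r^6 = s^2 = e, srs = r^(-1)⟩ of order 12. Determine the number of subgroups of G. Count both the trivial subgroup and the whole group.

16

|G| = 12, so by Lagrange every subgroup order divides 12. Divisors: 1, 2, 3, 4, 6, 12.
Subgroups by order — order 1: 1; order 2: 7; order 3: 1; order 4: 3; order 6: 3; order 12: 1.
Total: 1 + 7 + 1 + 3 + 3 + 1 = 16.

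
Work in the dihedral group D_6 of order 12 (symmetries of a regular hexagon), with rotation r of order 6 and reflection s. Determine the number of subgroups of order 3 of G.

|G| = 12 and 3 | 12, so subgroups of order 3 are possible by Lagrange.
The subgroups of order 3 are: {e, r^2, r^4}.
So G has 1 subgroup of order 3.

1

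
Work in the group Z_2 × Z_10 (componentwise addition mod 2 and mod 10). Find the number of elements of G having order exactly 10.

An element (a,b) has order lcm(ord(a), ord(b)); count pairs with lcm equal to 10.
Enumerating gives 12 such elements.

12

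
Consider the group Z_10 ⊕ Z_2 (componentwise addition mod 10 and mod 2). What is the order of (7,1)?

10

The order of (7,1) in Z_10 × Z_2 is lcm(ord(7) in Z_10, ord(1) in Z_2).
ord(7) = 10 and ord(1) = 2, so |⟨(7,1)⟩| = lcm(10, 2) = 10.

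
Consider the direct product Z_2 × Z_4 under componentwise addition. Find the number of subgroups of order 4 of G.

|G| = 8 and 4 | 8, so subgroups of order 4 are possible by Lagrange.
The subgroups of order 4 are: {(0,0), (0,1), (0,2), (0,3)}; {(0,0), (0,2), (1,0), (1,2)}; {(0,0), (0,2), (1,1), (1,3)}.
So G has 3 subgroups of order 4.

3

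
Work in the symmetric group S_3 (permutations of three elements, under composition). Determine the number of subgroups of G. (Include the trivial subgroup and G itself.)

|G| = 6, so by Lagrange every subgroup order divides 6. Divisors: 1, 2, 3, 6.
Subgroups by order — order 1: 1; order 2: 3; order 3: 1; order 6: 1.
Total: 1 + 3 + 1 + 1 = 6.

6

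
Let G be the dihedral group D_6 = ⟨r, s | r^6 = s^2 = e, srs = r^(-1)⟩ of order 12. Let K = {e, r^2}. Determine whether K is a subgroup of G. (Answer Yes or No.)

r^2 ∈ K but its inverse r^4 ∉ K, so K is not a subgroup.

No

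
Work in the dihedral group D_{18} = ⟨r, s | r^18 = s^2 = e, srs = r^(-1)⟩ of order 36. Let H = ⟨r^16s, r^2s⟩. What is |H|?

|⟨r^16s⟩| = 2 and |⟨r^2s⟩| = 2, so |H| is a multiple of lcm(2, 2) = 2 and divides |G| = 36.
Closing under the operation: H = {e, r^2, r^4, r^6, r^8, r^10, r^12, r^14, r^16, s, r^2s, r^4s, r^6s, r^8s, r^10s, r^12s, r^14s, r^16s}, so |H| = 18.

18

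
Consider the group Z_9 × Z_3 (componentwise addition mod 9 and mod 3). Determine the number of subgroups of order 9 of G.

4

|G| = 27 and 9 | 27, so subgroups of order 9 are possible by Lagrange.
The subgroups of order 9 are: {(0,0), (0,1), (0,2), (3,0), (3,1), (3,2), (6,0), (6,1), (6,2)}; {(0,0), (1,0), (2,0), (3,0), (4,0), (5,0), (6,0), (7,0), (8,0)}; {(0,0), (1,1), (2,2), (3,0), (4,1), (5,2), (6,0), (7,1), (8,2)}; {(0,0), (1,2), (2,1), (3,0), (4,2), (5,1), (6,0), (7,2), (8,1)}.
So G has 4 subgroups of order 9.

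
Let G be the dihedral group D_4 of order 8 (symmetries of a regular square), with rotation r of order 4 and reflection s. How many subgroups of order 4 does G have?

3

|G| = 8 and 4 | 8, so subgroups of order 4 are possible by Lagrange.
The subgroups of order 4 are: {e, r, r^2, r^3}; {e, r^2, s, r^2s}; {e, r^2, rs, r^3s}.
So G has 3 subgroups of order 4.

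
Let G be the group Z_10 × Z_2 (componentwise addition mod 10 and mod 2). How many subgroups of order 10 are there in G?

3

|G| = 20 and 10 | 20, so subgroups of order 10 are possible by Lagrange.
The subgroups of order 10 are: {(0,0), (0,1), (2,0), (2,1), (4,0), (4,1), (6,0), (6,1), (8,0), (8,1)}; {(0,0), (1,0), (2,0), (3,0), (4,0), (5,0), (6,0), (7,0), (8,0), (9,0)}; {(0,0), (1,1), (2,0), (3,1), (4,0), (5,1), (6,0), (7,1), (8,0), (9,1)}.
So G has 3 subgroups of order 10.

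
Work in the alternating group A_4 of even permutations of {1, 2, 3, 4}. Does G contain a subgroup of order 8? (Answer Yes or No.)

No

8 does not divide |G| = 12, so by Lagrange no subgroup of order 8 exists.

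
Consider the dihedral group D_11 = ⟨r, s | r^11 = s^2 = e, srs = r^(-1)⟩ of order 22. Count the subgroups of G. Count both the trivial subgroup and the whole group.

|G| = 22, so by Lagrange every subgroup order divides 22. Divisors: 1, 2, 11, 22.
Subgroups by order — order 1: 1; order 2: 11; order 11: 1; order 22: 1.
Total: 1 + 11 + 1 + 1 = 14.

14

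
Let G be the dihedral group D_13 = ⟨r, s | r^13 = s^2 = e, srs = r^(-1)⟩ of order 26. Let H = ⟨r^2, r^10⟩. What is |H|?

|⟨r^2⟩| = 13 and |⟨r^10⟩| = 13, so |H| is a multiple of lcm(13, 13) = 13 and divides |G| = 26.
Closing under the operation: H = {e, r, r^2, r^3, r^4, r^5, r^6, r^7, r^8, r^9, r^10, r^11, r^12}, so |H| = 13.

13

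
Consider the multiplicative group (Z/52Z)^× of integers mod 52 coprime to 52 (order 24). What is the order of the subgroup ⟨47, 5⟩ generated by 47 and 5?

8

|⟨47⟩| = 4 and |⟨5⟩| = 4, so |H| is a multiple of lcm(4, 4) = 4 and divides |G| = 24.
Closing under the operation: H = {1, 5, 21, 25, 27, 31, 47, 51}, so |H| = 8.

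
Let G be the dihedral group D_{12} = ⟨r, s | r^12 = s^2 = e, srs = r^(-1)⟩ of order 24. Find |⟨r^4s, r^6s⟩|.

12

|⟨r^4s⟩| = 2 and |⟨r^6s⟩| = 2, so |H| is a multiple of lcm(2, 2) = 2 and divides |G| = 24.
Closing under the operation: H = {e, r^2, r^4, r^6, r^8, r^10, s, r^2s, r^4s, r^6s, r^8s, r^10s}, so |H| = 12.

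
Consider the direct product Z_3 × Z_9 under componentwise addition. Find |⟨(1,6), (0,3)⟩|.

|⟨(1,6)⟩| = 3 and |⟨(0,3)⟩| = 3, so |H| is a multiple of lcm(3, 3) = 3 and divides |G| = 27.
Closing under the operation: H = {(0,0), (0,3), (0,6), (1,0), (1,3), (1,6), (2,0), (2,3), (2,6)}, so |H| = 9.

9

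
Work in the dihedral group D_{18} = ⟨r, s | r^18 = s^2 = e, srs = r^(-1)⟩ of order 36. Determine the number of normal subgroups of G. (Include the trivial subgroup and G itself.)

9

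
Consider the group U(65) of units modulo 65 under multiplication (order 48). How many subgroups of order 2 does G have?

3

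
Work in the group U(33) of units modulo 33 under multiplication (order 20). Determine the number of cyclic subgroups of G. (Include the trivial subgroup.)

Each element a generates a cyclic subgroup ⟨a⟩; distinct elements may generate the same one (a cyclic group of order d has φ(d) generators).
Cyclic subgroups by order — order 1: 1; order 2: 3; order 5: 1; order 10: 3.
Total: 8.

8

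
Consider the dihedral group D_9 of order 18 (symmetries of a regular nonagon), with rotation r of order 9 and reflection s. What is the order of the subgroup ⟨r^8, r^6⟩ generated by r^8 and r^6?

9

|⟨r^8⟩| = 9 and |⟨r^6⟩| = 3, so |H| is a multiple of lcm(9, 3) = 9 and divides |G| = 18.
Closing under the operation: H = {e, r, r^2, r^3, r^4, r^5, r^6, r^7, r^8}, so |H| = 9.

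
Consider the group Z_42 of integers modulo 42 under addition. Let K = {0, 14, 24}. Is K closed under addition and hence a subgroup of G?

24 ∈ K but its inverse 18 ∉ K, so K is not a subgroup.

No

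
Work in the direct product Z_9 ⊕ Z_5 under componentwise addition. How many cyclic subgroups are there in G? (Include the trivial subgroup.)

A cyclic subgroup of order d is generated by each of its φ(d) elements of order d, so the cyclic subgroups of order d number (#elements of order d)/φ(d).
Cyclic subgroups by order — order 1: 1; order 3: 1; order 5: 1; order 9: 1; order 15: 1; order 45: 1.
Total: 6.

6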